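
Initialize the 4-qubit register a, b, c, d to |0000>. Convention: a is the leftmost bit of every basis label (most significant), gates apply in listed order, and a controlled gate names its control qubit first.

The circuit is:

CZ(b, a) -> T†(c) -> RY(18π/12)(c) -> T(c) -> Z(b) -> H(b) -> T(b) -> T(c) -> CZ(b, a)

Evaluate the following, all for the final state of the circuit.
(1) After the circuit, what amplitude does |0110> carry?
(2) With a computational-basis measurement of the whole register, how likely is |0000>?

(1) |0110> carries amplitude exp(3*I*pi/4)/2 in the final state.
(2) The probability of measuring |0000> is 1/4.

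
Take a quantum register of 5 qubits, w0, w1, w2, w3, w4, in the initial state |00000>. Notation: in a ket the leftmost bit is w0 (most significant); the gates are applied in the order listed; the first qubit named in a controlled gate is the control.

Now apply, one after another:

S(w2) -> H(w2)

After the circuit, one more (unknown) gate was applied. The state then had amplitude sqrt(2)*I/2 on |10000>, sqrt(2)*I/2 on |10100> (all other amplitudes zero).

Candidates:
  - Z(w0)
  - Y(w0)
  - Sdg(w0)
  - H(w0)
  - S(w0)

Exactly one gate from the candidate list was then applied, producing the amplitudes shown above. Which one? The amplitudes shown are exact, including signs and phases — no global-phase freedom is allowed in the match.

It was Y(w0) that produced the state shown.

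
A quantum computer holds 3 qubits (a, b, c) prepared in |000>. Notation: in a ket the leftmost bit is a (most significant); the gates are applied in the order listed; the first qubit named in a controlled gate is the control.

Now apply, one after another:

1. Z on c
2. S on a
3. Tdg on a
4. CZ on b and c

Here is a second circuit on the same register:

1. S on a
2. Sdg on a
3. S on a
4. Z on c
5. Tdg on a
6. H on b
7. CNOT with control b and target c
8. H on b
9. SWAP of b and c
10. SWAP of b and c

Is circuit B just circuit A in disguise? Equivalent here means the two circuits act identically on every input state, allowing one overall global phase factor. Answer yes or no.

No, they are not equivalent — no single phase factor reconciles the two unitaries.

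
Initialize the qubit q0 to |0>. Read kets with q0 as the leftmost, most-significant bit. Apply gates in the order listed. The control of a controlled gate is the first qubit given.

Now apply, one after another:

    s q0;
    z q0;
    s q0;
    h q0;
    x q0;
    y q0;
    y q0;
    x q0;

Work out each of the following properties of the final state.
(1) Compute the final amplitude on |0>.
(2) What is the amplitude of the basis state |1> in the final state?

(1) |0> carries amplitude sqrt(2)/2 in the final state. Key observation: steps 5-8 multiply out to the identity, so the circuit reduces to the remaining gates.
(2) The amplitude on |1> is sqrt(2)/2.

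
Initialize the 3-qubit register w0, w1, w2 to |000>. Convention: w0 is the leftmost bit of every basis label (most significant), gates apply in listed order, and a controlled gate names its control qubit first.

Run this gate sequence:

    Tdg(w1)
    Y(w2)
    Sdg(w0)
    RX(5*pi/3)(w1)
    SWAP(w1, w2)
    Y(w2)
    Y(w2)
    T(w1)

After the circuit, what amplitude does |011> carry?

The final state's coefficient on |011> equals exp(I*pi/4)/2.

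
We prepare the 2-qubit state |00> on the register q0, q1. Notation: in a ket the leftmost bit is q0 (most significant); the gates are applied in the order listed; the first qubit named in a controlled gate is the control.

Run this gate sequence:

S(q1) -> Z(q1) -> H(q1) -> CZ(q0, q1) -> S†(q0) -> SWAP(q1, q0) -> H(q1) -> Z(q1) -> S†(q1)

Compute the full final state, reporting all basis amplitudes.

After the circuit, the state carries amplitude 1/2 on |00>, I/2 on |01>, 1/2 on |10>, I/2 on |11>.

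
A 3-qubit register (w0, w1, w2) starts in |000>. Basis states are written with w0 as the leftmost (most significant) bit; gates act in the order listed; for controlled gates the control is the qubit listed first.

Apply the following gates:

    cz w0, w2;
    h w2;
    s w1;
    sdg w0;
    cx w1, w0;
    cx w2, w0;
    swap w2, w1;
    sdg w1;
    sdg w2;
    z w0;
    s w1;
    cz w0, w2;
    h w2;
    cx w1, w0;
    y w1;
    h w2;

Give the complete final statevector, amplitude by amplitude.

After the circuit, the state carries amplitude sqrt(2)*I/2 on |000>, sqrt(2)*I/2 on |010>, and 0 on every other basis state.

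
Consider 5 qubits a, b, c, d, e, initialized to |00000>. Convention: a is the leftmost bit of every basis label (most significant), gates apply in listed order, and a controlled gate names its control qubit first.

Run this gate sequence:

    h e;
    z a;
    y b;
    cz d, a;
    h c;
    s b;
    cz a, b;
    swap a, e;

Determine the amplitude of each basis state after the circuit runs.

The resulting statevector has amplitude -1/2 on |01000>, -1/2 on |01100>, -1/2 on |11000>, -1/2 on |11100>, and 0 on every other basis state.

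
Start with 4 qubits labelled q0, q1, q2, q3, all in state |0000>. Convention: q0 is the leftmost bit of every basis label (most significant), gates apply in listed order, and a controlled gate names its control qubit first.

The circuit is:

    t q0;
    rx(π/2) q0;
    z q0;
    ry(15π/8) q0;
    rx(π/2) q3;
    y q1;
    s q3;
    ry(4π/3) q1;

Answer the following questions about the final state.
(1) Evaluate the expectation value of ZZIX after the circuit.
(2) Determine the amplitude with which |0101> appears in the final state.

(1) The observable ZZIX averages to 0.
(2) The amplitude on |0101> is -sin(pi/16)/4 + I*cos(pi/16)/4.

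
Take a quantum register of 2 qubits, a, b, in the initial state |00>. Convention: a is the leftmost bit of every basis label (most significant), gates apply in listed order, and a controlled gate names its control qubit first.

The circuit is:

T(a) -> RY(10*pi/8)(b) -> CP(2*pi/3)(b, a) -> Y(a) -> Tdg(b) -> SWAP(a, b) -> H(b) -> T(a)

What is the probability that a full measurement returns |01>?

Outcome |01> occurs with probability 1/4 - sqrt(2)/8.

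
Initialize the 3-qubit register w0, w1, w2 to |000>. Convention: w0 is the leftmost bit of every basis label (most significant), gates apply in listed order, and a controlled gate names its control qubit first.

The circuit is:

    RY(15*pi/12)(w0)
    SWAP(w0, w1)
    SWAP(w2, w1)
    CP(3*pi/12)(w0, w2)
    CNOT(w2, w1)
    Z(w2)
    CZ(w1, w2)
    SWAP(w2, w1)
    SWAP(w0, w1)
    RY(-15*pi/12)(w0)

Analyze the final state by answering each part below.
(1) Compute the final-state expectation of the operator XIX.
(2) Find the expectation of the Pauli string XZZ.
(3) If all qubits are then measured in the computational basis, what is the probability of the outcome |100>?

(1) The observable XIX averages to 1/2.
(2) The observable XZZ averages to sqrt(2)/2.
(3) The probability of measuring |100> is 1/8.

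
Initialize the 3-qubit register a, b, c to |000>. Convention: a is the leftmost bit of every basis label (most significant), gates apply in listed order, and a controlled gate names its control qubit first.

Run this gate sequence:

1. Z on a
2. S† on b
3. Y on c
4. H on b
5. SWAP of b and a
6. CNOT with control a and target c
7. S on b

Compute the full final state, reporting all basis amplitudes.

The resulting statevector has amplitude sqrt(2)*I/2 on |001>, sqrt(2)*I/2 on |100>, and 0 on every other basis state.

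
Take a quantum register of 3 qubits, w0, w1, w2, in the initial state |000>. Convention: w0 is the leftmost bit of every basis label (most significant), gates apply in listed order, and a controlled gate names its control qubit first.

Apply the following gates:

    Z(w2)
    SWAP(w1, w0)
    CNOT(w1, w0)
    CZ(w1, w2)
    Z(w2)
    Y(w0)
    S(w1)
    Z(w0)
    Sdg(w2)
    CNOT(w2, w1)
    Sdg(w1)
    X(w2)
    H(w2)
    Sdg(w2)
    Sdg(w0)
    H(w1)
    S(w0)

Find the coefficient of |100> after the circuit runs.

The amplitude on |100> is -I/2.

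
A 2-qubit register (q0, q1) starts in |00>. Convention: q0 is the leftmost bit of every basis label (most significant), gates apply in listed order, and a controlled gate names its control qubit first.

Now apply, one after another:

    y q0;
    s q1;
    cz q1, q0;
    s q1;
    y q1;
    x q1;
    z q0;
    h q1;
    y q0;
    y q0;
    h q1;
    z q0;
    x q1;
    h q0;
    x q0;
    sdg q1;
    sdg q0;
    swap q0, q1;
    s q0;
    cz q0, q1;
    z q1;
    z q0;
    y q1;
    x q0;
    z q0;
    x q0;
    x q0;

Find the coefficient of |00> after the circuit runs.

The amplitude on |00> is -sqrt(2)/2. Key observation: gates 6-13 undo each other exactly, leaving only the rest of the circuit to track.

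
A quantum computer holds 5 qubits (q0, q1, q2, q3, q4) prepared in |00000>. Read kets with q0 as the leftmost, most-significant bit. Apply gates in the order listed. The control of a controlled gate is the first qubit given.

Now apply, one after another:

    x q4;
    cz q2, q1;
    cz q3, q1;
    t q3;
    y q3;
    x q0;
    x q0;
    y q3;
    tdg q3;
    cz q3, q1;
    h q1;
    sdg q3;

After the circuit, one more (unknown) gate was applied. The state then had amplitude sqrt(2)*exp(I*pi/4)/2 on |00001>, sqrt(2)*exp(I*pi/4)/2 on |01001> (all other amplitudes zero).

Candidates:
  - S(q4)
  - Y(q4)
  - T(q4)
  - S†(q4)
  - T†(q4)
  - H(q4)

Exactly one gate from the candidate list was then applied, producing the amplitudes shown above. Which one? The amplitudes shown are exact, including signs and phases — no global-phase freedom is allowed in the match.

The applied gate was T(q4).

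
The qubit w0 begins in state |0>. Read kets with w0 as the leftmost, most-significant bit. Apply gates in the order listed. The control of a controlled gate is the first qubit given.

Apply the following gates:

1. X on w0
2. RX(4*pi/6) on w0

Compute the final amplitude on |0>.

The final state's coefficient on |0> equals -sqrt(3)*I/2.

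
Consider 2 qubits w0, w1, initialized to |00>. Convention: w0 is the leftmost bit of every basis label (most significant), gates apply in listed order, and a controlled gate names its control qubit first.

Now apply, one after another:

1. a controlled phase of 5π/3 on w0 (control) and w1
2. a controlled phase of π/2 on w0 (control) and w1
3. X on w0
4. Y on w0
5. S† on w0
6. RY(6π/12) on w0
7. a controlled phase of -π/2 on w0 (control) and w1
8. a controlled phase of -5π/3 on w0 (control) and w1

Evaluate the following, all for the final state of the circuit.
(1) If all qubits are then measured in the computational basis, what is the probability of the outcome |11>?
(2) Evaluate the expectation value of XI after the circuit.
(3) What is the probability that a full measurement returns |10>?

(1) The probability of measuring |11> is 0.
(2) In the final state, XI has expectation 1.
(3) A full measurement returns |10> with probability 1/2.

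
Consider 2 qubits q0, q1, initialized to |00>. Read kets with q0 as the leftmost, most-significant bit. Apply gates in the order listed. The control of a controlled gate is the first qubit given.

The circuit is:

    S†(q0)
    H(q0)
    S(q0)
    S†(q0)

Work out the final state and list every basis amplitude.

The resulting statevector has amplitude sqrt(2)/2 on |00>, 0 on |01>, sqrt(2)/2 on |10>, 0 on |11>. Key observation: the block from step 3 through step 4 cancels to the identity and can be dropped.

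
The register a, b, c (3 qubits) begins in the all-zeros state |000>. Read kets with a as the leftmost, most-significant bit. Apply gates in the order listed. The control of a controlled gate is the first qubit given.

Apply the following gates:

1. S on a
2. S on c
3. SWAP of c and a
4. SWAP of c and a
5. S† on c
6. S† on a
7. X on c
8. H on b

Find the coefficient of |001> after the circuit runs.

The amplitude on |001> is sqrt(2)/2. Key observation: steps 2-5 multiply out to the identity, so the circuit reduces to the remaining gates.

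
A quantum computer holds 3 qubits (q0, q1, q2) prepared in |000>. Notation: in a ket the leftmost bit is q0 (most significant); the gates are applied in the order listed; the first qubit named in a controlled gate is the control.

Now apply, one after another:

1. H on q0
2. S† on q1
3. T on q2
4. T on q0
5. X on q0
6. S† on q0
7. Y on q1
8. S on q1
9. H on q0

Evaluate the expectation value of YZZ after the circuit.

The expectation value of YZZ is -sqrt(2)/2.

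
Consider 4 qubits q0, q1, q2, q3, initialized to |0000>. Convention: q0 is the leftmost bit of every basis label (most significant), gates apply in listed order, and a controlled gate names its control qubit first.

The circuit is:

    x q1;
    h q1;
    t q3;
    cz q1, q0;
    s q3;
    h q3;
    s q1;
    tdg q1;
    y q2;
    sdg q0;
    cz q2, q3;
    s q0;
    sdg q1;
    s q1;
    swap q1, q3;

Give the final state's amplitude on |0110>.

The final state's coefficient on |0110> equals -I/2.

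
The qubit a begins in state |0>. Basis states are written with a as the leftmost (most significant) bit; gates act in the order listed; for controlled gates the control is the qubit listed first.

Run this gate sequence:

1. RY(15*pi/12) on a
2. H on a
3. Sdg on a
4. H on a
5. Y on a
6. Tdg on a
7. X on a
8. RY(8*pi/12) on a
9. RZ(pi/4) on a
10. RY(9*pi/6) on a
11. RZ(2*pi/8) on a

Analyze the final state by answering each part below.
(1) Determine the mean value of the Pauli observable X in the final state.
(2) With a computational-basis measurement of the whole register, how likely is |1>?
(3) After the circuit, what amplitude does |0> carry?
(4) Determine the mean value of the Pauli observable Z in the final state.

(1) The expectation value of X is -1/2.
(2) Outcome |1> occurs with probability sqrt(2)/4 + 1/2.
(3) The amplitude on |0> is -sqrt(6*sqrt(2) + 12)*exp(I*pi/4)/8 + (1 - I)*sqrt(4 - 2*sqrt(2))/8 + sqrt(12 - 6*sqrt(2))*exp(I*pi/4)/8.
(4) In the final state, Z has expectation -sqrt(2)/2.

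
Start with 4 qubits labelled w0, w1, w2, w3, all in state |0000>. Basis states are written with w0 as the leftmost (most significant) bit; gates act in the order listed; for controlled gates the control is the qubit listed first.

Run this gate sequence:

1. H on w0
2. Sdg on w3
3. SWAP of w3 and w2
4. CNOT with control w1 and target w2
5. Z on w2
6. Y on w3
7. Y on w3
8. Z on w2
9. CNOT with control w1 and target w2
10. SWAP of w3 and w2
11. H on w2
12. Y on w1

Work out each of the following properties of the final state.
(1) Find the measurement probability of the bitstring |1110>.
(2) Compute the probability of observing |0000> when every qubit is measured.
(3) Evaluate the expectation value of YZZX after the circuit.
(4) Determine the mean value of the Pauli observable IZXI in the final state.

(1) A full measurement returns |1110> with probability 1/4. Key observation: steps 3-10 multiply out to the identity, so the circuit reduces to the remaining gates.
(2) A full measurement returns |0000> with probability 0.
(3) The observable YZZX averages to 0.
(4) The expectation value of IZXI is -1.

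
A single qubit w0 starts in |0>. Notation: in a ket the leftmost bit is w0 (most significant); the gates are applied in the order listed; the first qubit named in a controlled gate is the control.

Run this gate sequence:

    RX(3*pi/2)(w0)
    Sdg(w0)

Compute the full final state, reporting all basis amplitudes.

After the circuit, the state carries amplitude -sqrt(2)/2 on |0>, -sqrt(2)/2 on |1>.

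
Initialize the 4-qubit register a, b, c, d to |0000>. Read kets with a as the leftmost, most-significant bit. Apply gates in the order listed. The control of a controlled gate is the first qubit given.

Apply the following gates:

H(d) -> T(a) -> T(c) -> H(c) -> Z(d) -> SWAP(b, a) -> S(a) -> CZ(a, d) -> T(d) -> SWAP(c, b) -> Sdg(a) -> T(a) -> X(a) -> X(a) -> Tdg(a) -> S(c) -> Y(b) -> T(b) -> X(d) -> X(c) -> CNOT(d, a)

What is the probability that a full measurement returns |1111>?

Outcome |1111> occurs with probability 1/4. Key observation: the block from step 12 through step 15 cancels to the identity and can be dropped.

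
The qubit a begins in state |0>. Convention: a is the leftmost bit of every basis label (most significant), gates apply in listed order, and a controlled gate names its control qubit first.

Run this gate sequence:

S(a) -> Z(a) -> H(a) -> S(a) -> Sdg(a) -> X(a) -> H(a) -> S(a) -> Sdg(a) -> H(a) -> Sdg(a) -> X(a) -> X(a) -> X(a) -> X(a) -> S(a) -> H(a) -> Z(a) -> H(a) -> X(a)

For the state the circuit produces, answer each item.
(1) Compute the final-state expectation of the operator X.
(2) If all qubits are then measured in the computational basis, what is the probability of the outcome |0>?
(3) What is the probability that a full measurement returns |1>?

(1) In the final state, X has expectation 1. Key observation: the block from step 11 through step 16 cancels to the identity and can be dropped.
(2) The probability of measuring |0> is 1/2.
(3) The probability of measuring |1> is 1/2.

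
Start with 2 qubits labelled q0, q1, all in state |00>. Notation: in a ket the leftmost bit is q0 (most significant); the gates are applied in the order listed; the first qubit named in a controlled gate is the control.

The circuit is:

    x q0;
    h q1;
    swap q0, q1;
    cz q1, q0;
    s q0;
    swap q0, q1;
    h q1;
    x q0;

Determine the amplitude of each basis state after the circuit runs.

After the circuit, the state carries amplitude 1/2 - I/2 on |00>, 1/2 + I/2 on |01>, 0 on |10>, 0 on |11>.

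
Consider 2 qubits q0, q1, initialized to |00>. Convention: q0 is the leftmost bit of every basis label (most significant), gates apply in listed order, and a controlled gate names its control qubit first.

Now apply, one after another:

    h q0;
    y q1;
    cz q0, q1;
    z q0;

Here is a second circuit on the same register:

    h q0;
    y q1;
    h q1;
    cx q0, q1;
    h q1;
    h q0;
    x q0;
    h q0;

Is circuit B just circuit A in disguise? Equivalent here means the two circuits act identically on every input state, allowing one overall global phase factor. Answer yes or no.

Yes, they are equivalent — the unitaries differ by at most a global phase.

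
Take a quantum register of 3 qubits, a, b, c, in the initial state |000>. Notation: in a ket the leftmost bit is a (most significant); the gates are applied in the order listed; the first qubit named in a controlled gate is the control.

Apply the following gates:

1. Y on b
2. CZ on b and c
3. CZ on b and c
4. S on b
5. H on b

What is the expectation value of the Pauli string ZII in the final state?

The observable ZII averages to 1. Key observation: gates 2-3 undo each other exactly, leaving only the rest of the circuit to track.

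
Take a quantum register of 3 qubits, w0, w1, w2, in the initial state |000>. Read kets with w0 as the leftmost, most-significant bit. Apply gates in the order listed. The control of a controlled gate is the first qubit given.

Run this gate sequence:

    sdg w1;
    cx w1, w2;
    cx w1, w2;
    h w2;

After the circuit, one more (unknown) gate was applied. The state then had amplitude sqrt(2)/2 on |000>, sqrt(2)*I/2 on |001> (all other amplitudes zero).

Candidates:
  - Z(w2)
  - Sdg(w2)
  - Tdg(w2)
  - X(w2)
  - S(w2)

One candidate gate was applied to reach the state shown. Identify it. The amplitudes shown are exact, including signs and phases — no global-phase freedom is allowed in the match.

The unique candidate consistent with the amplitudes is S(w2).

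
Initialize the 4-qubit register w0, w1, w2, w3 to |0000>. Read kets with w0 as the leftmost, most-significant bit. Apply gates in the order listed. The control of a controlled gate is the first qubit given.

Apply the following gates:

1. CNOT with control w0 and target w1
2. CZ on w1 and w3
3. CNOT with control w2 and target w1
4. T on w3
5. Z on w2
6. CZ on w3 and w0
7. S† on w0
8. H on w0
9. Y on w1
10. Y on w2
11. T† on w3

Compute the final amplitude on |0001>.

The amplitude on |0001> is 0.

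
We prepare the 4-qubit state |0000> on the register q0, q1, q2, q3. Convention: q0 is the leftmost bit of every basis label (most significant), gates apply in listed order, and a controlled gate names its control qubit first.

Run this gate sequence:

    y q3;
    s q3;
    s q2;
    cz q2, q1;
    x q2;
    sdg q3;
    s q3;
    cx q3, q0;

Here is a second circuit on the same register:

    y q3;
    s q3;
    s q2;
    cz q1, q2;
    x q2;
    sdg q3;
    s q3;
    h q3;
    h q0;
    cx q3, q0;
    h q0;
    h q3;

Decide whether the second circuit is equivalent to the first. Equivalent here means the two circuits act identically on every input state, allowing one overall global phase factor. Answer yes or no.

No: there is an input state on which the two circuits produce genuinely different outputs (not merely differing by a phase).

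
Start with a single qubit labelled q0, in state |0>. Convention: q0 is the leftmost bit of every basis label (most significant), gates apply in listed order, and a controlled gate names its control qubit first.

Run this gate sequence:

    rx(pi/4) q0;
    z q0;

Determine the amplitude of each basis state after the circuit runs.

After the circuit, the state carries amplitude sqrt(sqrt(2) + 2)/2 on |0>, I*sqrt(2 - sqrt(2))/2 on |1>.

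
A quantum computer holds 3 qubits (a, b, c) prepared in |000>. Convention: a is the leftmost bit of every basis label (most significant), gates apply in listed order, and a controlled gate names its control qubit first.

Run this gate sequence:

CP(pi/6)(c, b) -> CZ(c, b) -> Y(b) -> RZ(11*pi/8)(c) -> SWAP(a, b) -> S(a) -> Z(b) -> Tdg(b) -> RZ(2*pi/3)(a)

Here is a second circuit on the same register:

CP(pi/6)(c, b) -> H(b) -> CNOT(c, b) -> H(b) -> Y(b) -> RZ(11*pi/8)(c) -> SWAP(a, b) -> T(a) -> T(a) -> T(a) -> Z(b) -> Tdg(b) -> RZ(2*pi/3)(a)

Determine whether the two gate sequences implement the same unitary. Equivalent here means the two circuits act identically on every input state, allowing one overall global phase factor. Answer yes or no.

No — the two circuits implement different unitaries, even allowing a global phase.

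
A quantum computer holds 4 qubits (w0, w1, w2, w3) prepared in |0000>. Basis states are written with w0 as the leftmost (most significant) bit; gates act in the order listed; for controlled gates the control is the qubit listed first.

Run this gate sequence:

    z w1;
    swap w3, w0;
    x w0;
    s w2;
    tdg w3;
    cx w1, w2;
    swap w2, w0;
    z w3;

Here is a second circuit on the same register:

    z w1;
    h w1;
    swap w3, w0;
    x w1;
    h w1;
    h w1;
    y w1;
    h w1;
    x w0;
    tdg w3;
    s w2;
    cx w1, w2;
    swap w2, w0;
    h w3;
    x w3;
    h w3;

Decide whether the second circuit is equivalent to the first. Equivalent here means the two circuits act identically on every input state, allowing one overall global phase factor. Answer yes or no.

No — the two circuits implement different unitaries, even allowing a global phase.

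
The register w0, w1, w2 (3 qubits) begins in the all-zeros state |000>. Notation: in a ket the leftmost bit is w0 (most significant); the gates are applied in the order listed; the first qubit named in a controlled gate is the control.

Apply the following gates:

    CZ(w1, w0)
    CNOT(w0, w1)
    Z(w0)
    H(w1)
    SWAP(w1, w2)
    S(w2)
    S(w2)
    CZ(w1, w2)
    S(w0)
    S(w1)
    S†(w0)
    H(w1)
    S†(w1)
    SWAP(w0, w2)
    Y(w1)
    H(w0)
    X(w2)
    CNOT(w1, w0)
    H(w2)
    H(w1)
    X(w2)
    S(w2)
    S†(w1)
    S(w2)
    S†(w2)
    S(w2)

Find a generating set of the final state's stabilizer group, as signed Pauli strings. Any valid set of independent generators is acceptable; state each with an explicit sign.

The stabilizer group can be generated by +YZI, +ZYI, +IIX, among other valid generating sets.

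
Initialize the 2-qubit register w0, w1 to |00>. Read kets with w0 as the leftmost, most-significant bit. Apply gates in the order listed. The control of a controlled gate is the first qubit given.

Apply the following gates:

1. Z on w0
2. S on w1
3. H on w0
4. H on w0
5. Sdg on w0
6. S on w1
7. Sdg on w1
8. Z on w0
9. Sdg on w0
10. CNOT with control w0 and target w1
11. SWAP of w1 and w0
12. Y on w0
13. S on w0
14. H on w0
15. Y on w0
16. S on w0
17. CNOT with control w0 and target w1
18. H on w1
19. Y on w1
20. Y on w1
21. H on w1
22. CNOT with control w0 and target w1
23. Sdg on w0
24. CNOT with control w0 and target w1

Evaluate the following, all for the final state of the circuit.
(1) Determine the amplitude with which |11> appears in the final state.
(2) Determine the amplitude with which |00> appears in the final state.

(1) The amplitude on |11> is -sqrt(2)*I/2. Key observation: steps 16-23 multiply out to the identity, so the circuit reduces to the remaining gates.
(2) The amplitude on |00> is -sqrt(2)*I/2.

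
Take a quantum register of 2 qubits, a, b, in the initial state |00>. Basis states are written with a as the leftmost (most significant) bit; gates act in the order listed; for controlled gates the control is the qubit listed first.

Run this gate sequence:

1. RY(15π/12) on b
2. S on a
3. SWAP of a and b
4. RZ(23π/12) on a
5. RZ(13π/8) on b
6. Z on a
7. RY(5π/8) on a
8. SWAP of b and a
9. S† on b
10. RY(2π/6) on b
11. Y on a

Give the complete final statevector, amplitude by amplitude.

The resulting statevector has amplitude 0 on |00>, 0 on |01>, -sqrt(3)*I*sqrt(1/2 - sqrt(2)/4)*exp(11*I*pi/48)*cos(5*pi/16)/2 + sqrt(1/2 - sqrt(2)/4)*exp(11*I*pi/48)*sin(5*pi/16)/2 + sqrt(sqrt(2)/4 + 1/2)*exp(7*I*pi/48)*cos(5*pi/16)/2 + sqrt(3)*I*sqrt(sqrt(2)/4 + 1/2)*exp(7*I*pi/48)*sin(5*pi/16)/2 on |10>, -sqrt(3)*sqrt(sqrt(2)/4 + 1/2)*exp(7*I*pi/48)*cos(5*pi/16)/2 - sqrt(3)*sqrt(1/2 - sqrt(2)/4)*exp(11*I*pi/48)*sin(5*pi/16)/2 - I*sqrt(1/2 - sqrt(2)/4)*exp(11*I*pi/48)*cos(5*pi/16)/2 + I*sqrt(sqrt(2)/4 + 1/2)*exp(7*I*pi/48)*sin(5*pi/16)/2 on |11>.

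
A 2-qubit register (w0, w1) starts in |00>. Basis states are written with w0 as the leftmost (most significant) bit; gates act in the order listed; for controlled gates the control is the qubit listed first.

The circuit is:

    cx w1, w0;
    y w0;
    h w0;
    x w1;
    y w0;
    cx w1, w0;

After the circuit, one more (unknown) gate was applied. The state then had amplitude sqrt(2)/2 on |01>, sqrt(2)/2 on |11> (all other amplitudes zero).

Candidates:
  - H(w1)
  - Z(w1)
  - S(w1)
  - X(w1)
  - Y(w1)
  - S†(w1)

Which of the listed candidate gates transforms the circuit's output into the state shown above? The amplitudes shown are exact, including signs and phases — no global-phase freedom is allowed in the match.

The applied gate was Z(w1).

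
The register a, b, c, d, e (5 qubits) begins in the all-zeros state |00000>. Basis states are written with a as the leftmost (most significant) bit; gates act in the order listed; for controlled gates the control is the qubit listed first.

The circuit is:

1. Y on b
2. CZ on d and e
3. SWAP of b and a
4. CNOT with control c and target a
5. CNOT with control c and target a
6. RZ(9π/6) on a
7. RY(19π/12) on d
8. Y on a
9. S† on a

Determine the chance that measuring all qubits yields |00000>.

A full measurement returns |00000> with probability -sqrt(2)/8 + sqrt(6)/8 + 1/2. Key observation: the block from step 4 through step 5 cancels to the identity and can be dropped.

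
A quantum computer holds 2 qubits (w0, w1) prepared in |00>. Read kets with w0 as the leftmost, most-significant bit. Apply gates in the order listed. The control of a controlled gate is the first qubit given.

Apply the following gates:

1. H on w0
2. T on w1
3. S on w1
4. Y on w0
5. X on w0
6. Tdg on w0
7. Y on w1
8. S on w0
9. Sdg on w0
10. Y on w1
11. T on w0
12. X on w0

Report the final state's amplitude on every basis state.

After the circuit, the state carries amplitude -sqrt(2)*I/2 on |00>, 0 on |01>, sqrt(2)*I/2 on |10>, 0 on |11>. Key observation: steps 5-12 multiply out to the identity, so the circuit reduces to the remaining gates.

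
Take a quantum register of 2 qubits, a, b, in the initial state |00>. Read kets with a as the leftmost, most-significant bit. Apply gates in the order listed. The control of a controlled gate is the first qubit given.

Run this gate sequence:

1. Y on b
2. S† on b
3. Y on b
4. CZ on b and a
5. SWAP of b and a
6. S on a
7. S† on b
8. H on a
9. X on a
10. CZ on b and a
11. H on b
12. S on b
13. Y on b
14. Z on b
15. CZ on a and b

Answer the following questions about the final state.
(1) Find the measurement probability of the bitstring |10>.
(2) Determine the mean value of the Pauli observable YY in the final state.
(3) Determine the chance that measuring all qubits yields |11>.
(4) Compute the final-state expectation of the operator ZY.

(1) The probability of measuring |10> is 1/4.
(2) The expectation value of YY is 0.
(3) A full measurement returns |11> with probability 1/4.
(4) The expectation value of ZY is -1.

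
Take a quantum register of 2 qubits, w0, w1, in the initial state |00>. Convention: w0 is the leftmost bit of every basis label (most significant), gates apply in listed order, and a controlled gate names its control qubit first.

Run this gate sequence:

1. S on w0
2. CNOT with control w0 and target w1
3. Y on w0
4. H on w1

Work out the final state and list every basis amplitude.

After the circuit, the state carries amplitude 0 on |00>, 0 on |01>, sqrt(2)*I/2 on |10>, sqrt(2)*I/2 on |11>.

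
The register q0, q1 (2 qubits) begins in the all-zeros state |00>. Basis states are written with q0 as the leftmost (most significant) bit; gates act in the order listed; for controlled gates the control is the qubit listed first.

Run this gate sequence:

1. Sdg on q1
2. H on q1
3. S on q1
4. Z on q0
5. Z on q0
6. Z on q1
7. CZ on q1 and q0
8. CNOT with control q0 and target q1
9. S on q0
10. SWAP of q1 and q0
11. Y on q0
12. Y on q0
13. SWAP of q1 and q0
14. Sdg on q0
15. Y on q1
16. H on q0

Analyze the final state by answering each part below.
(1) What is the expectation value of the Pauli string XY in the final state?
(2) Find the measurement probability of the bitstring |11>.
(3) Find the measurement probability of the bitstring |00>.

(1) The expectation value of XY is -1. Key observation: gates 9-14 undo each other exactly, leaving only the rest of the circuit to track.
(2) The probability of measuring |11> is 1/4.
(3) Outcome |00> occurs with probability 1/4.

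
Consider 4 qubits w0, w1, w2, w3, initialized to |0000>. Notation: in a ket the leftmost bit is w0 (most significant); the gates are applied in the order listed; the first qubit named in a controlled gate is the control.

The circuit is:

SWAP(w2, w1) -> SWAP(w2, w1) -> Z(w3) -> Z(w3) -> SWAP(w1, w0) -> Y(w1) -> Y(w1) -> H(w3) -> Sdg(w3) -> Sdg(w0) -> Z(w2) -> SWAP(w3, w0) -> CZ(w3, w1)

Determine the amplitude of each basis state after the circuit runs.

After the circuit, the state carries amplitude sqrt(2)/2 on |0000>, -sqrt(2)*I/2 on |1000>, and 0 on every other basis state.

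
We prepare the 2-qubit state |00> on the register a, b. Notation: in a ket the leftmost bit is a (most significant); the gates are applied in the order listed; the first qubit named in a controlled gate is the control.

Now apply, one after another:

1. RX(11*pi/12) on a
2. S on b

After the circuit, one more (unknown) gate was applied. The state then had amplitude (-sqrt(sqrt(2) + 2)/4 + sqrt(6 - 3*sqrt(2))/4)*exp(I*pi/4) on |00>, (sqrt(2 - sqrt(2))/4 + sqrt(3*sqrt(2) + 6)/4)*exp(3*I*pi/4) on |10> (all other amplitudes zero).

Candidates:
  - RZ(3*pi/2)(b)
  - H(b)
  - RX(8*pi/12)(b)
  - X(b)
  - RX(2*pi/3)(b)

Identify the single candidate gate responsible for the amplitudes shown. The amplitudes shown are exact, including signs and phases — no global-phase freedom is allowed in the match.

The applied gate was RZ(3*pi/2)(b).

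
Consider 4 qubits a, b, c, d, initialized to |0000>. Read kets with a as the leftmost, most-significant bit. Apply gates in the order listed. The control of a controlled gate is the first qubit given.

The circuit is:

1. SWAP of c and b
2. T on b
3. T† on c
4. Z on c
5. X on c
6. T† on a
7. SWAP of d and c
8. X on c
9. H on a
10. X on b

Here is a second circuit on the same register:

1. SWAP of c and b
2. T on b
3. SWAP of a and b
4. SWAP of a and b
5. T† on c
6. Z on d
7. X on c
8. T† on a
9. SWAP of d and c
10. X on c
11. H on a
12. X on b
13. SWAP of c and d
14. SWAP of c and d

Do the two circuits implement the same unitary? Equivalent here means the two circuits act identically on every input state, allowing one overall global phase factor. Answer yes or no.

No — the two circuits implement different unitaries, even allowing a global phase.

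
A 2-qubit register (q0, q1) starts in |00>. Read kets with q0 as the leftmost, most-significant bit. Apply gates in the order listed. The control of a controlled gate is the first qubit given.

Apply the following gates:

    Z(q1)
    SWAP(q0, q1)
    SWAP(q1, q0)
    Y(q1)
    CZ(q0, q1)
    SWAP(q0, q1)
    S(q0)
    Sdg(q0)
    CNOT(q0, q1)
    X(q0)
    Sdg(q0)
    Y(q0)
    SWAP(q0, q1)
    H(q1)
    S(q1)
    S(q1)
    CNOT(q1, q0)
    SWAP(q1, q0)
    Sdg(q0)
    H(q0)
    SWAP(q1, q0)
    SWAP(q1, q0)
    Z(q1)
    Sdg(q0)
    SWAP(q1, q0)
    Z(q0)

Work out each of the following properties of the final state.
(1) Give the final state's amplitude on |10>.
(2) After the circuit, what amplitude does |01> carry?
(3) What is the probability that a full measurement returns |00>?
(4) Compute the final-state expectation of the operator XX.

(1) The amplitude on |10> is -1/2.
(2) The amplitude on |01> is -1/2.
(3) The probability of measuring |00> is 1/4.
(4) In the final state, XX has expectation 1.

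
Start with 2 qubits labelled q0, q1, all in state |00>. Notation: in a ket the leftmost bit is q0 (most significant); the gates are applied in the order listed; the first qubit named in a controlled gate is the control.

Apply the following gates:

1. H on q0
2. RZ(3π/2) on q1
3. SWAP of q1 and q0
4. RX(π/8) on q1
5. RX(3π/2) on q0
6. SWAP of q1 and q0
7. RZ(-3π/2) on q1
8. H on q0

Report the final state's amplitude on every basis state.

After the circuit, the state carries amplitude sqrt(2)*exp(15*I*pi/16)/2 on |00>, -sqrt(2)*exp(15*I*pi/16)/2 on |01>, 0 on |10>, 0 on |11>.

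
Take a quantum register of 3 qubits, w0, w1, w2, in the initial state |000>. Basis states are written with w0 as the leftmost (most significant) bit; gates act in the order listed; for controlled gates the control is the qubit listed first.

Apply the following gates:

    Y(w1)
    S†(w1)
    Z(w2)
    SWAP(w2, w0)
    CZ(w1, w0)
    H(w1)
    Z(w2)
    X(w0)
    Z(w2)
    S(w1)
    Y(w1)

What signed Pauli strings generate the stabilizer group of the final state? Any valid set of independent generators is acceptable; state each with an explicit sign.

The stabilizer group can be generated by -IYI, -ZII, +IIZ, among other valid generating sets.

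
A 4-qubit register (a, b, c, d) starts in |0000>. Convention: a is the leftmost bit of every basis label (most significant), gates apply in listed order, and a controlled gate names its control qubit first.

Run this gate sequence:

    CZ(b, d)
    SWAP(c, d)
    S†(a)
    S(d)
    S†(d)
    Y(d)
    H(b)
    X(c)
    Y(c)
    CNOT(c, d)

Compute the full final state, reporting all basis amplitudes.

The final amplitudes are sqrt(2)/2 on |0001>, sqrt(2)/2 on |0101>, and 0 on every other basis state. Key observation: the block from step 4 through step 5 cancels to the identity and can be dropped.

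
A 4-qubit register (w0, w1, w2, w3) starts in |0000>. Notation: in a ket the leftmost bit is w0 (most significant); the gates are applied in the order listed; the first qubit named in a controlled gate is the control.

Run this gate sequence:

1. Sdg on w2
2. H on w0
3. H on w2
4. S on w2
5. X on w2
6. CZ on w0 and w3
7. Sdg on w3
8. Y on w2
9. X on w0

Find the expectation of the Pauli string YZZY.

In the final state, YZZY has expectation 0.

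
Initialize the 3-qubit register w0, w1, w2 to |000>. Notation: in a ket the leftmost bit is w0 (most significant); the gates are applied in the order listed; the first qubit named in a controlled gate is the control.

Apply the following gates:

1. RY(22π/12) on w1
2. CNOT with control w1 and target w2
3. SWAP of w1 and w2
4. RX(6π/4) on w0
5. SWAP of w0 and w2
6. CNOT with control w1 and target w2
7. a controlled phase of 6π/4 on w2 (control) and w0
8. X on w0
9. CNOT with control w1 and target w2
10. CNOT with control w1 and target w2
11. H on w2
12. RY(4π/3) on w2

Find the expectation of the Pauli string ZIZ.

In the final state, ZIZ has expectation 1/4 - sqrt(3)/8.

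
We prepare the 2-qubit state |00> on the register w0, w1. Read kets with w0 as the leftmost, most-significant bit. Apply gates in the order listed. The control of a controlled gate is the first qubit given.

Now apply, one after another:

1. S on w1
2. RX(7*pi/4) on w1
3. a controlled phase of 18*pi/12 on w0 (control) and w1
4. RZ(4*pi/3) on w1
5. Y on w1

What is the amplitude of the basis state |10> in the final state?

The amplitude on |10> is 0.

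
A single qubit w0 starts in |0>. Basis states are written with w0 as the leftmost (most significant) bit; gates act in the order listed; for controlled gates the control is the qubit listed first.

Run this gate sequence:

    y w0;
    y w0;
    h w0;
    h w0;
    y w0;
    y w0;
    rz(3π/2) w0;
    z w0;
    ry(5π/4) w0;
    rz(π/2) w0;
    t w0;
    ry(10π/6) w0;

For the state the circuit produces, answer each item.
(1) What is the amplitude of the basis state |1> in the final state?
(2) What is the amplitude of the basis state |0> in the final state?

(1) The amplitude on |1> is sqrt(2 - sqrt(2))/4 + sqrt(3*sqrt(2) + 6)*exp(3*I*pi/4)/4.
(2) |0> carries amplitude -sqrt(6 - 3*sqrt(2))/4 + sqrt(sqrt(2) + 2)*exp(3*I*pi/4)/4 in the final state.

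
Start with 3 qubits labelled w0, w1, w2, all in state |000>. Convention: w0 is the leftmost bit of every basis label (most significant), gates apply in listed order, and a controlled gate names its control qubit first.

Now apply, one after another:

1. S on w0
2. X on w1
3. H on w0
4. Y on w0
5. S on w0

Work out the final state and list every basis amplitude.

After the circuit, the state carries amplitude -sqrt(2)*I/2 on |010>, -sqrt(2)/2 on |110>, and 0 on every other basis state.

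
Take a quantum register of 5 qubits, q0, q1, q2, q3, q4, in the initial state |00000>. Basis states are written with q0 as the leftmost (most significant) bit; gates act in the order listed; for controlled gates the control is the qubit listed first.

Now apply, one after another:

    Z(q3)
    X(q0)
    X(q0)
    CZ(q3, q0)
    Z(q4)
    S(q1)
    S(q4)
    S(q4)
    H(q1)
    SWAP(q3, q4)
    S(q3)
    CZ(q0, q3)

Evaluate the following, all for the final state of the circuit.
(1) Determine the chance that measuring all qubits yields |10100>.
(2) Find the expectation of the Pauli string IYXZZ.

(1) The probability of measuring |10100> is 0.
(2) The observable IYXZZ averages to 0.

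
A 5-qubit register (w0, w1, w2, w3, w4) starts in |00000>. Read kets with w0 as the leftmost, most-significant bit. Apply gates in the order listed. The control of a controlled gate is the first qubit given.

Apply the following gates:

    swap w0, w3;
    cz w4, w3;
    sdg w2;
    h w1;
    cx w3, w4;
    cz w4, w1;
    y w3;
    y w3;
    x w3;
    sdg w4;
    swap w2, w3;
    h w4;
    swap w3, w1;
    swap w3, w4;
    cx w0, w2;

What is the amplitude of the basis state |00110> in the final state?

|00110> carries amplitude 1/2 in the final state.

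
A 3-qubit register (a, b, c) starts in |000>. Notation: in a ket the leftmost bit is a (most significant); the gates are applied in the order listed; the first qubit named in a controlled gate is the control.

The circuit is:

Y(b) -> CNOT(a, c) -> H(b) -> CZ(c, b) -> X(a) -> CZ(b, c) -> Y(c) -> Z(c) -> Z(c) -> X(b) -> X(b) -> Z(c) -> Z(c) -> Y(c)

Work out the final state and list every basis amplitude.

After the circuit, the state carries amplitude sqrt(2)*I/2 on |100>, -sqrt(2)*I/2 on |110>, and 0 on every other basis state. Key observation: gates 7-14 undo each other exactly, leaving only the rest of the circuit to track.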